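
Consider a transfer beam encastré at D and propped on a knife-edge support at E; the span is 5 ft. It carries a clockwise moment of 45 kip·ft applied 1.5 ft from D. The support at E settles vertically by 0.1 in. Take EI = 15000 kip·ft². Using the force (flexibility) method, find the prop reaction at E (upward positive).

Choose R_E as the redundant. The primary structure is the cantilever fixed at D.
Deflection at E on the released cantilever, summing each load's contribution:
  clockwise couple 45 at a = 1.5: M₀a(2L − a)/(2EI) = 286.9/EI
Tip deflection under a unit load at E: L³/(3EI) = 41.67/EI.
With EI = 15000 kip·ft²: δ_0 = 0.019125 ft and δ_{EE} = 0.002778 ft/kip.
Compatibility — the beam at E must follow the support down by 0.008333 ft: δ_0 − R_E·δ_{EE} = 0.008333, so R_E = (0.019125 − 0.008333)/0.002778 = 3.885 kip.

R_E = 3.885 kip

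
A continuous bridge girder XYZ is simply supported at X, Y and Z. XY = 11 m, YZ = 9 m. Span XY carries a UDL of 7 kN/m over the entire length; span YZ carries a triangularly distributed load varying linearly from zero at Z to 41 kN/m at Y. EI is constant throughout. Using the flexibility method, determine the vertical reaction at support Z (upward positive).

Take M_Y as the redundant. Released structure: two simple spans XY and YZ with a hinge at Y.
Discontinuity in slope at Y on the released structure — sum the simple-span end rotations:
  span XY: UDL 7: wL³/(24EI) = 388.2/EI
  span YZ: triangular load, peak 41: w₀L³/(45EI) = 664.2/EI
  relative rotation θ_0 = (388.2 + 664.2)/EI = 1052/EI
A unit hogging moment at Y produces rotation L₁/(3EI) + L₂/(3EI) = 6.667/EI.
Compatibility: M_Y·(L₁+L₂)/(3EI) = θ_0, giving M_Y = 157.9 kN·m (hogging).
Span YZ, ΣM about Z: R_Y^{YZ}·9 = 1107 + 157.9, so R_Y^{YZ} = 140.5 kN and R_Z = 184.5 − 140.5 = 43.96 kN.

R_Z = 43.96 kN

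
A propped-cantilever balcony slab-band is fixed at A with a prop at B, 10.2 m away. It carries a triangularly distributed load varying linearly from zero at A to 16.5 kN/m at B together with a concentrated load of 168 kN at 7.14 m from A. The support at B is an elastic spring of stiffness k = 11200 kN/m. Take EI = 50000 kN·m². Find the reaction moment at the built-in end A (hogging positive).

M_A = 352 kN·m

Remove the prop at B; the released (primary) structure is a cantilever built in at A.
Primary-structure tip deflection at B by superposition:
  triangular load, peak 16.5 at the free end: 11w₀L⁴/(120EI) = 16372/EI
  point load 168 at a = 7.14: Pa²(3L − a)/(6EI) = 33487/EI
  δ_0 = 49859/EI
Flexibility coefficient — unit upward force at B: δ_{BB} = L³/(3EI) = 353.7/EI.
With EI = 50000 kN·m²: δ_0 = 0.99719 m and δ_{BB} = 0.007075 m/kN.
Compatibility — the spring shortens by R_B/k under the reaction it provides: δ_0 − R_B·δ_{BB} = R_B/k. With 1/k = 0.000089 m/kN, R_B = δ_0 / (δ_{BB} + 1/k) = 0.99719 / (0.007075 + 0.000089) = 139.2 kN.
Moment equilibrium about A: M_A = Σ(load moments about A) − R_B·L = 1772 − 139.2×10.2 = 352 kN·m.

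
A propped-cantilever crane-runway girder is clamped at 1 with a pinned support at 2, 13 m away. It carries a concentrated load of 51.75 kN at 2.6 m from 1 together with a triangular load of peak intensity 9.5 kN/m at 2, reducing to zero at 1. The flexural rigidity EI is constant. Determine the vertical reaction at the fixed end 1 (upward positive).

Remove the prop at 2; the released (primary) structure is a cantilever built in at 1.
Downward deflection at the released point 2 due to the loads:
  point load 51.75 at a = 2.6: Pa²(3L − a)/(6EI) = 2122/EI
  triangular load, peak 9.5 at the free end: 11w₀L⁴/(120EI) = 24872/EI
  δ_0 = 26994/EI
Flexibility coefficient — unit upward force at 2: δ_{22} = L³/(3EI) = 732.3/EI.
The prop prevents deflection at 2: R_2 = δ_0/δ_{22} = 26994/732.3 = 36.86 kN.
Vertical equilibrium: R_1 = ΣP − R_2 = 113.5 − 36.86 = 76.64 kN.

R_1 = 76.64 kN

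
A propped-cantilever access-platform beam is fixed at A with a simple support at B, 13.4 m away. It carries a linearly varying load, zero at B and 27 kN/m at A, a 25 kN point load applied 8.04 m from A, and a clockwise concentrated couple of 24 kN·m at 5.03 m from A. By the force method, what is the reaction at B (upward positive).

Remove the prop at B; the released (primary) structure is a cantilever built in at A.
Primary-structure tip deflection at B by superposition:
  triangular load, peak 27 at the fixed end: w₀L⁴/(30EI) = 29018/EI
  point load 25 at a = 8.04: Pa²(3L − a)/(6EI) = 8662/EI
  clockwise couple 24 at a = 5.03: M₀a(2L − a)/(2EI) = 1314/EI
  δ_0 = 38994/EI
Tip deflection under a unit load at B: L³/(3EI) = 802/EI.
The prop prevents deflection at B: R_B = δ_0/δ_{BB} = 38994/802 = 48.62 kN.

R_B = 48.62 kN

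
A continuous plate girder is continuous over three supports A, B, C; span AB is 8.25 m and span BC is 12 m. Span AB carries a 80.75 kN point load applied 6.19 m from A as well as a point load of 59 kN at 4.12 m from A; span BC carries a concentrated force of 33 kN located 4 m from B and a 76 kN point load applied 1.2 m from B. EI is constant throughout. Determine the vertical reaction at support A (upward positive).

R_A = 28.93 kN

Release continuity at B by inserting a hinge; the redundant is the internal moment M_B. The primary structure is two simply-supported spans AB and BC.
Discontinuity in slope at B on the released structure — sum the simple-span end rotations:
  span AB: point load 80.75 at a = 6.19: Pab(L + a)/(6LEI) = 300.4/EI
  span AB: point load 59 at a = 4.12: Pab(L + a)/(6LEI) = 250.9/EI
  span BC: point load 33 at a = 4: Pab(L + b)/(6LEI) = 293.3/EI
  span BC: point load 76 at a = 1.2: Pab(L + b)/(6LEI) = 311.9/EI
  relative rotation θ_0 = (551.3 + 605.2)/EI = 1156/EI
A unit hogging moment at B produces rotation L₁/(3EI) + L₂/(3EI) = 6.75/EI.
Compatibility: M_B·(L₁+L₂)/(3EI) = θ_0, giving M_B = 171.3 kN·m (hogging).
Span AB, ΣM about A with M_B applied at B: R_B^{AB}·8.25 = 742.9 + 171.3, so R_B^{AB} = 110.8 kN and R_A = 139.8 − 110.8 = 28.93 kN.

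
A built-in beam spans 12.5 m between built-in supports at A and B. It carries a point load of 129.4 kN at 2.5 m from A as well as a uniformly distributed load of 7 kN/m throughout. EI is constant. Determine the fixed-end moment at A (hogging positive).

Release both end moments; the primary structure is a simply-supported span AB with redundants M_A and M_B.
Simple-span end rotations at A and B under the given loads:
  at A: point load 129.4 at a = 2.5: Pab(L + b)/(6LEI) = 970.5/EI
  at B: point load 129.4 at a = 2.5: Pab(L + a)/(6LEI) = 647/EI
  at A: UDL 7: wL³/(24EI) = 569.7/EI
  at B: UDL 7: wL³/(24EI) = 569.7/EI
  θ_A0 = 1540/EI,  θ_B0 = 1217/EI
Flexibility coefficients: a unit moment at one end gives L/(3EI) there and L/(6EI) at the far end, so f₁₁ = f₂₂ = 4.167/EI and f₁₂ = f₂₁ = 2.083/EI.
Compatibility — zero rotation at each built-in end:
  4.167 M_A + 2.083 M_B = 1540
  2.083 M_A + 4.167 M_B = 1217
Solving the pair gives M_A = 298.2 kN·m and M_B = 142.9 kN·m (hogging).

M_A = 298.2 kN·m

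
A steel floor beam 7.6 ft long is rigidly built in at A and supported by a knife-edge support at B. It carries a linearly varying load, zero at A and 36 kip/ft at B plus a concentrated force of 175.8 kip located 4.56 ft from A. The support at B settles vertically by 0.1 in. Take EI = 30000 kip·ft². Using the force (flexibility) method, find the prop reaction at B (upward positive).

R_B = 149.5 kip

Take the reaction at B as the redundant and release it; the primary structure is a cantilever fixed at A.
Primary-structure tip deflection at B by superposition:
  triangular load, peak 36 at the free end: 11w₀L⁴/(120EI) = 11010/EI
  point load 175.8 at a = 4.56: Pa²(3L − a)/(6EI) = 11113/EI
  δ_0 = 22122/EI
Tip deflection under a unit load at B: L³/(3EI) = 146.3/EI.
With EI = 30000 kip·ft²: δ_0 = 0.73741 ft and δ_{BB} = 0.004878 ft/kip.
Compatibility — the beam at B must follow the support down by 0.008333 ft: δ_0 − R_B·δ_{BB} = 0.008333, so R_B = (0.73741 − 0.008333)/0.004878 = 149.5 kip.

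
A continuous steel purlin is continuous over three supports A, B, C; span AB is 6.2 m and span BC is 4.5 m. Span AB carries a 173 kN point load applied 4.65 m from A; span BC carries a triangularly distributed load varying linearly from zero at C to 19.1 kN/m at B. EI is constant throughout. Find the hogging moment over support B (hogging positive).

M_B = 112.8 kN·m

Take M_B as the redundant. Released structure: two simple spans AB and BC with a hinge at B.
End slopes at the hinge B, treating each span as simply supported:
  span AB: point load 173 at a = 4.65: Pab(L + a)/(6LEI) = 363.7/EI
  span BC: triangular load, peak 19.1: w₀L³/(45EI) = 38.68/EI
  relative rotation θ_0 = (363.7 + 38.68)/EI = 402.4/EI
A unit hogging moment at B produces rotation L₁/(3EI) + L₂/(3EI) = 3.567/EI.
Slope continuity at B: θ_0 = M_B·3.567/EI, so M_B = 402.4/3.567 = 112.8 kN·m (hogging).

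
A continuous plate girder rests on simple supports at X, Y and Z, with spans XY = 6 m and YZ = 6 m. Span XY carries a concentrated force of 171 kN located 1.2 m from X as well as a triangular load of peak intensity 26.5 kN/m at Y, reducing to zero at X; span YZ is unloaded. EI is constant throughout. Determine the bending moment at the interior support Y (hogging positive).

Take M_Y as the redundant. Released structure: two simple spans XY and YZ with a hinge at Y.
Discontinuity in slope at Y on the released structure — sum the simple-span end rotations:
  span XY: point load 171 at a = 1.2: Pab(L + a)/(6LEI) = 197/EI
  span XY: triangular load, peak 26.5: w₀L³/(45EI) = 127.2/EI
  relative rotation θ_0 = (324.2 + 0)/EI = 324.2/EI
A unit hogging moment at Y produces rotation L₁/(3EI) + L₂/(3EI) = 4/EI.
Compatibility: M_Y·(L₁+L₂)/(3EI) = θ_0, giving M_Y = 81.05 kN·m (hogging).

M_Y = 81.05 kN·m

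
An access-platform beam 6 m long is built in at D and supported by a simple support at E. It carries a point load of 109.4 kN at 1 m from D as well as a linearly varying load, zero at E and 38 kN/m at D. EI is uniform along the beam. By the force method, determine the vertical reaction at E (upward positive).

Remove the prop at E; the released (primary) structure is a cantilever built in at D.
Primary-structure tip deflection at E by superposition:
  point load 109.4 at a = 1: Pa²(3L − a)/(6EI) = 310/EI
  triangular load, peak 38 at the fixed end: w₀L⁴/(30EI) = 1642/EI
  δ_0 = 1952/EI
Flexibility coefficient — unit upward force at E: δ_{EE} = L³/(3EI) = 72/EI.
The prop prevents deflection at E: R_E = δ_0/δ_{EE} = 1952/72 = 27.11 kN.

R_E = 27.11 kN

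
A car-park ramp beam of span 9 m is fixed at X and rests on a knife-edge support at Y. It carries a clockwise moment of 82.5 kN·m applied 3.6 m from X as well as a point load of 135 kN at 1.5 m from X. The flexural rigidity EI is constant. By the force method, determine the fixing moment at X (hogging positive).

M_X = 158 kN·m

Release the roller at Y. Primary structure: cantilever fixed at X.
Primary-structure tip deflection at Y by superposition:
  clockwise couple 82.5 at a = 3.6: M₀a(2L − a)/(2EI) = 2138/EI
  point load 135 at a = 1.5: Pa²(3L − a)/(6EI) = 1291/EI
  δ_0 = 3429/EI
Tip deflection under a unit load at Y: L³/(3EI) = 243/EI.
Compatibility at Y: δ_0 − R_Y·δ_{YY} = 0, so R_Y = 3429/243 = 14.11 kN.
Moment equilibrium about X: M_X = Σ(load moments about X) − R_Y·L = 285 − 14.11×9 = 158 kN·m.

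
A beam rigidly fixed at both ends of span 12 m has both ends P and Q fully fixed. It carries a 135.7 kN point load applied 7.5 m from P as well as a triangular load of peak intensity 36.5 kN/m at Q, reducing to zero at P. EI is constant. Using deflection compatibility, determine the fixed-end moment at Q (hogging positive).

Take the two fixed-end moments M_P, M_Q as redundants; the released structure is the simple span PQ.
On the primary (simply-supported) span, the end slopes from the loading are:
  at P: point load 135.7 at a = 7.5: Pab(L + b)/(6LEI) = 1050/EI
  at Q: point load 135.7 at a = 7.5: Pab(L + a)/(6LEI) = 1240/EI
  at P: triangular load, peak 36.5: 7w₀L³/(360EI) = 1226/EI
  at Q: triangular load, peak 36.5: w₀L³/(45EI) = 1402/EI
  θ_P0 = 2276/EI,  θ_Q0 = 2642/EI
Flexibility coefficients: a unit moment at one end gives L/(3EI) there and L/(6EI) at the far end, so f₁₁ = f₂₂ = 4/EI and f₁₂ = f₂₁ = 2/EI.
Compatibility — zero rotation at each built-in end:
  4 M_P + 2 M_Q = 2276
  2 M_P + 4 M_Q = 2642
Solving the pair gives M_P = 318.3 kN·m and M_Q = 501.3 kN·m (hogging).

M_Q = 501.3 kN·m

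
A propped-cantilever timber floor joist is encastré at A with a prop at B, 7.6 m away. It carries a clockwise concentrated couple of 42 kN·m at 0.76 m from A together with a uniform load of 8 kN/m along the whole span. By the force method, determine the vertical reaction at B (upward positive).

R_B = 24.38 kN

Remove the prop at B; the released (primary) structure is a cantilever built in at A.
Downward deflection at the released point B due to the loads:
  clockwise couple 42 at a = 0.76: M₀a(2L − a)/(2EI) = 230.5/EI
  UDL 8: wL⁴/(8EI) = 3336/EI
  δ_0 = 3567/EI
Flexibility coefficient — unit upward force at B: δ_{BB} = L³/(3EI) = 146.3/EI.
Compatibility at B: δ_0 − R_B·δ_{BB} = 0, so R_B = 3567/146.3 = 24.38 kN.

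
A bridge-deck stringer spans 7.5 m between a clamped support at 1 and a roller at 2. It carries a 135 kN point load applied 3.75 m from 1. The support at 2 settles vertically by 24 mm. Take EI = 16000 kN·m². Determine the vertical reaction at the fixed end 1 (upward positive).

Choose R_2 as the redundant. The primary structure is the cantilever fixed at 1.
Deflection at 2 on the released cantilever, summing each load's contribution:
  point load 135 at a = 3.75: Pa²(3L − a)/(6EI) = 5933/EI
Flexibility coefficient — unit upward force at 2: δ_{22} = L³/(3EI) = 140.6/EI.
With EI = 16000 kN·m²: δ_0 = 0.37079 m and δ_{22} = 0.008789 m/kN.
Compatibility — the beam at 2 must follow the support down by 0.024 m: δ_0 − R_2·δ_{22} = 0.024, so R_2 = (0.37079 − 0.024)/0.008789 = 39.46 kN.
Vertical equilibrium: R_1 = ΣP − R_2 = 135 − 39.46 = 95.54 kN.

R_1 = 95.54 kN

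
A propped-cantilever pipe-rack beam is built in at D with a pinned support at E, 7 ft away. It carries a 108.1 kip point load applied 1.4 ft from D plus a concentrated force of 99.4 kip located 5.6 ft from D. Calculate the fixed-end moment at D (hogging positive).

M_D = 175.8 kip·ft

Take the reaction at E as the redundant and release it; the primary structure is a cantilever fixed at D.
Deflection at E on the released cantilever, summing each load's contribution:
  point load 108.1 at a = 1.4: Pa²(3L − a)/(6EI) = 692.1/EI
  point load 99.4 at a = 5.6: Pa²(3L − a)/(6EI) = 8001/EI
  δ_0 = 8693/EI
Flexibility coefficient — unit upward force at E: δ_{EE} = L³/(3EI) = 114.3/EI.
Compatibility at E: δ_0 − R_E·δ_{EE} = 0, so R_E = 8693/114.3 = 76.03 kip.
Moment equilibrium about D: M_D = Σ(load moments about D) − R_E·L = 708 − 76.03×7 = 175.8 kip·ft.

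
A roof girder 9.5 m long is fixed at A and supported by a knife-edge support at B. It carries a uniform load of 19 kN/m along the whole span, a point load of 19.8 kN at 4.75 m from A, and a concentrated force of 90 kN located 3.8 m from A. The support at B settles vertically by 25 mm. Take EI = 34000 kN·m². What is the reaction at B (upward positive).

R_B = 89.62 kN

Take the reaction at B as the redundant and release it; the primary structure is a cantilever fixed at A.
Deflection at B on the released cantilever, summing each load's contribution:
  UDL 19: wL⁴/(8EI) = 19345/EI
  point load 19.8 at a = 4.75: Pa²(3L − a)/(6EI) = 1768/EI
  point load 90 at a = 3.8: Pa²(3L − a)/(6EI) = 5350/EI
  δ_0 = 26463/EI
Flexibility coefficient — unit upward force at B: δ_{BB} = L³/(3EI) = 285.8/EI.
With EI = 34000 kN·m²: δ_0 = 0.77832 m and δ_{BB} = 0.008406 m/kN.
Compatibility — the beam at B must follow the support down by 0.025 m: δ_0 − R_B·δ_{BB} = 0.025, so R_B = (0.77832 − 0.025)/0.008406 = 89.62 kN.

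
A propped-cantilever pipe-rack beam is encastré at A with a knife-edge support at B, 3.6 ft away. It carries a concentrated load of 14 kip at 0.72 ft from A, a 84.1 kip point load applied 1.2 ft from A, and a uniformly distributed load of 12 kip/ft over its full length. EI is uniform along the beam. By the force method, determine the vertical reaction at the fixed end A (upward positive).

Choose R_B as the redundant. The primary structure is the cantilever fixed at A.
Deflection at B on the released cantilever, summing each load's contribution:
  point load 14 at a = 0.72: Pa²(3L − a)/(6EI) = 12.19/EI
  point load 84.1 at a = 1.2: Pa²(3L − a)/(6EI) = 193.8/EI
  UDL 12: wL⁴/(8EI) = 251.9/EI
  δ_0 = 457.9/EI
Flexibility coefficient — unit upward force at B: δ_{BB} = L³/(3EI) = 15.55/EI.
Compatibility at B: δ_0 − R_B·δ_{BB} = 0, so R_B = 457.9/15.55 = 29.44 kip.
Vertical equilibrium: R_A = ΣP − R_B = 141.3 − 29.44 = 111.9 kip.

R_A = 111.9 kip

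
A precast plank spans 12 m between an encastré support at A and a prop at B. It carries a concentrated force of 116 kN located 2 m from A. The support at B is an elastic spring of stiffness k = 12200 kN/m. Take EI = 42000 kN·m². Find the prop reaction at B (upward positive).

Release the roller at B. Primary structure: cantilever fixed at A.
Primary-structure tip deflection at B by superposition:
  point load 116 at a = 2: Pa²(3L − a)/(6EI) = 2629/EI
Flexibility coefficient — unit upward force at B: δ_{BB} = L³/(3EI) = 576/EI.
With EI = 42000 kN·m²: δ_0 = 0.062603 m and δ_{BB} = 0.013714 m/kN.
Compatibility — the spring shortens by R_B/k under the reaction it provides: δ_0 − R_B·δ_{BB} = R_B/k. With 1/k = 0.000082 m/kN, R_B = δ_0 / (δ_{BB} + 1/k) = 0.062603 / (0.013714 + 0.000082) = 4.538 kN.

R_B = 4.538 kN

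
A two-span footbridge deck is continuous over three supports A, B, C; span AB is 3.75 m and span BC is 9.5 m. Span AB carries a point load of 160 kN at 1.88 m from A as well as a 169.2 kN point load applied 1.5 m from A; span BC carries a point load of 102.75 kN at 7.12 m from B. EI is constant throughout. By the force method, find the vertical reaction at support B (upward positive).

Release continuity at B by inserting a hinge; the redundant is the internal moment M_B. The primary structure is two simply-supported spans AB and BC.
End slopes at the hinge B, treating each span as simply supported:
  span AB: point load 160 at a = 1.88: Pab(L + a)/(6LEI) = 140.7/EI
  span AB: point load 169.2 at a = 1.5: Pab(L + a)/(6LEI) = 133.2/EI
  span BC: point load 102.75 at a = 7.12: Pab(L + b)/(6LEI) = 362.9/EI
  relative rotation θ_0 = (274 + 362.9)/EI = 636.9/EI
A unit hogging moment at B produces rotation L₁/(3EI) + L₂/(3EI) = 4.417/EI.
Compatibility: M_B·(L₁+L₂)/(3EI) = θ_0, giving M_B = 144.2 kN·m (hogging).
Span AB, ΣM about A with M_B applied at B: R_B^{AB}·3.75 = 554.6 + 144.2, so R_B^{AB} = 186.3 kN and R_A = 329.2 − 186.3 = 142.9 kN.
Span BC, ΣM about C: R_B^{BC}·9.5 = 244.5 + 144.2, so R_B^{BC} = 40.92 kN and R_C = 102.8 − 40.92 = 61.83 kN.
R_B = 186.3 + 40.92 = 227.3 kN.

R_B = 227.3 kN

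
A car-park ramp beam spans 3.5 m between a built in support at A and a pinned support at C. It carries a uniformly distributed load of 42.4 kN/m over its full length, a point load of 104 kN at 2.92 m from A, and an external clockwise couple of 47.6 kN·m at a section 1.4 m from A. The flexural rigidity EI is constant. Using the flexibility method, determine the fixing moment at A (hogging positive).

M_A = 96.16 kN·m

Release the roller at C. Primary structure: cantilever fixed at A.
Free-end deflection of the primary structure under the applied loading (downward +):
  UDL 42.4: wL⁴/(8EI) = 795.3/EI
  point load 104 at a = 2.92: Pa²(3L − a)/(6EI) = 1120/EI
  clockwise couple 47.6 at a = 1.4: M₀a(2L − a)/(2EI) = 186.6/EI
  δ_0 = 2102/EI
Tip deflection under a unit load at C: L³/(3EI) = 14.29/EI.
The prop prevents deflection at C: R_C = δ_0/δ_{CC} = 2102/14.29 = 147.1 kN.
Moment equilibrium about A: M_A = Σ(load moments about A) − R_C·L = 611 − 147.1×3.5 = 96.16 kN·m.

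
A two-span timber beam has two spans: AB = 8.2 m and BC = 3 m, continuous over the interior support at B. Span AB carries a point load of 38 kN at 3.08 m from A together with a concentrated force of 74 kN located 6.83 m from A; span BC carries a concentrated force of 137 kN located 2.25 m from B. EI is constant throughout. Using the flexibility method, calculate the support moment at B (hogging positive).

M_B = 106.4 kN·m

Insert a hinge at B; M_B is the redundant, and each span becomes simply supported.
Discontinuity in slope at B on the released structure — sum the simple-span end rotations:
  span AB: point load 38 at a = 3.08: Pab(L + a)/(6LEI) = 137.4/EI
  span AB: point load 74 at a = 6.83: Pab(L + a)/(6LEI) = 211.5/EI
  span BC: point load 137 at a = 2.25: Pab(L + b)/(6LEI) = 48.16/EI
  relative rotation θ_0 = (348.9 + 48.16)/EI = 397.1/EI
A unit hogging moment at B produces rotation L₁/(3EI) + L₂/(3EI) = 3.733/EI.
Compatibility: M_B·(L₁+L₂)/(3EI) = θ_0, giving M_B = 106.4 kN·m (hogging).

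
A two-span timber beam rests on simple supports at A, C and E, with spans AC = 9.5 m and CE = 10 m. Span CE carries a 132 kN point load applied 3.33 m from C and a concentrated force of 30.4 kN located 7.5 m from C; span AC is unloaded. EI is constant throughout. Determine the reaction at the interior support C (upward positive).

Release continuity at C by inserting a hinge; the redundant is the internal moment M_C. The primary structure is two simply-supported spans AC and CE.
End slopes at the hinge C, treating each span as simply supported:
  span CE: point load 132 at a = 3.33: Pab(L + b)/(6LEI) = 814.6/EI
  span CE: point load 30.4 at a = 7.5: Pab(L + b)/(6LEI) = 118.8/EI
  relative rotation θ_0 = (0 + 933.3)/EI = 933.3/EI
A unit hogging moment at C produces rotation L₁/(3EI) + L₂/(3EI) = 6.5/EI.
Slope continuity at C: θ_0 = M_C·6.5/EI, so M_C = 933.3/6.5 = 143.6 kN·m (hogging).
Span AC, ΣM about A with M_C applied at C: R_C^{AC}·9.5 = 0 + 143.6, so R_C^{AC} = 15.11 kN and R_A = 0 − 15.11 = -15.11 kN.
Span CE, ΣM about E: R_C^{CE}·10 = 956.4 + 143.6, so R_C^{CE} = 110 kN and R_E = 162.4 − 110 = 52.4 kN.
R_C = 15.11 + 110 = 125.1 kN.

R_C = 125.1 kN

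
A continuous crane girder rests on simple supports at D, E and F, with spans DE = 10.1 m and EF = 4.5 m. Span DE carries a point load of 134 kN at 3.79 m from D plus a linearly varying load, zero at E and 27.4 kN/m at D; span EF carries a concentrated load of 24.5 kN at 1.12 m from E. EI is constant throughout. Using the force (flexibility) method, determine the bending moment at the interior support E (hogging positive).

M_E = 269.3 kN·m

Release continuity at E by inserting a hinge; the redundant is the internal moment M_E. The primary structure is two simply-supported spans DE and EF.
Rotations at E on the released spans (each span's end-slope, ×1/EI):
  span DE: point load 134 at a = 3.79: Pab(L + a)/(6LEI) = 734.5/EI
  span DE: triangular load, peak 27.4: 7w₀L³/(360EI) = 548.9/EI
  span EF: point load 24.5 at a = 1.12: Pab(L + b)/(6LEI) = 27.07/EI
  relative rotation θ_0 = (1283 + 27.07)/EI = 1311/EI
A unit hogging moment at E produces rotation L₁/(3EI) + L₂/(3EI) = 4.867/EI.
Compatibility: M_E·(L₁+L₂)/(3EI) = θ_0, giving M_E = 269.3 kN·m (hogging).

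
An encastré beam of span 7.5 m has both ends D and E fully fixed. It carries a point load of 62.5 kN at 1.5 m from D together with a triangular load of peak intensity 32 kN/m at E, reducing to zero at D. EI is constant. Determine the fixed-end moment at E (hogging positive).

M_E = 105 kN·m

Take the two fixed-end moments M_D, M_E as redundants; the released structure is the simple span DE.
Simple-span end rotations at D and E under the given loads:
  at D: point load 62.5 at a = 1.5: Pab(L + b)/(6LEI) = 168.8/EI
  at E: point load 62.5 at a = 1.5: Pab(L + a)/(6LEI) = 112.5/EI
  at D: triangular load, peak 32: 7w₀L³/(360EI) = 262.5/EI
  at E: triangular load, peak 32: w₀L³/(45EI) = 300/EI
  θ_D0 = 431.2/EI,  θ_E0 = 412.5/EI
Flexibility coefficients: a unit moment at one end gives L/(3EI) there and L/(6EI) at the far end, so f₁₁ = f₂₂ = 2.5/EI and f₁₂ = f₂₁ = 1.25/EI.
Compatibility — zero rotation at each built-in end:
  2.5 M_D + 1.25 M_E = 431.2
  1.25 M_D + 2.5 M_E = 412.5
Solving the pair gives M_D = 120 kN·m and M_E = 105 kN·m (hogging).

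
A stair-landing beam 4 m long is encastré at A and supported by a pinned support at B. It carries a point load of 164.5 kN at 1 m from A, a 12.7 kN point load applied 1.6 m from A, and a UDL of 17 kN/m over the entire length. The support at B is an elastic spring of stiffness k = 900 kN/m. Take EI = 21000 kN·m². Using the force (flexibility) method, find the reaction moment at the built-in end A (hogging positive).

Release the roller at B. Primary structure: cantilever fixed at A.
Primary-structure tip deflection at B by superposition:
  point load 164.5 at a = 1: Pa²(3L − a)/(6EI) = 301.6/EI
  point load 12.7 at a = 1.6: Pa²(3L − a)/(6EI) = 56.35/EI
  UDL 17: wL⁴/(8EI) = 544/EI
  δ_0 = 901.9/EI
Tip deflection under a unit load at B: L³/(3EI) = 21.33/EI.
With EI = 21000 kN·m²: δ_0 = 0.042949 m and δ_{BB} = 0.001016 m/kN.
Compatibility — the spring shortens by R_B/k under the reaction it provides: δ_0 − R_B·δ_{BB} = R_B/k. With 1/k = 0.001111 m/kN, R_B = δ_0 / (δ_{BB} + 1/k) = 0.042949 / (0.001016 + 0.001111) = 20.19 kN.
Moment equilibrium about A: M_A = Σ(load moments about A) − R_B·L = 320.8 − 20.19×4 = 240 kN·m.

M_A = 240 kN·m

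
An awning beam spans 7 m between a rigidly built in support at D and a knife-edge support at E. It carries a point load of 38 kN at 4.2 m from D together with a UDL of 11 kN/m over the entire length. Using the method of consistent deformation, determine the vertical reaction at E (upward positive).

R_E = 45.29 kN

Release the roller at E. Primary structure: cantilever fixed at D.
Primary-structure tip deflection at E by superposition:
  point load 38 at a = 4.2: Pa²(3L − a)/(6EI) = 1877/EI
  UDL 11: wL⁴/(8EI) = 3301/EI
  δ_0 = 5178/EI
Flexibility coefficient — unit upward force at E: δ_{EE} = L³/(3EI) = 114.3/EI.
Compatibility at E: δ_0 − R_E·δ_{EE} = 0, so R_E = 5178/114.3 = 45.29 kN.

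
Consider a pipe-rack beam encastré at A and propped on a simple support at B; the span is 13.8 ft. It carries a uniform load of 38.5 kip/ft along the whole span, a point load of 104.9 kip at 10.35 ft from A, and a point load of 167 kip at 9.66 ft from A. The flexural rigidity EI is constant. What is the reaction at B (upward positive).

Remove the prop at B; the released (primary) structure is a cantilever built in at A.
Downward deflection at the released point B due to the loads:
  UDL 38.5: wL⁴/(8EI) = 174537/EI
  point load 104.9 at a = 10.35: Pa²(3L − a)/(6EI) = 58152/EI
  point load 167 at a = 9.66: Pa²(3L − a)/(6EI) = 82438/EI
  δ_0 = 315127/EI
Flexibility coefficient — unit upward force at B: δ_{BB} = L³/(3EI) = 876/EI.
The prop prevents deflection at B: R_B = δ_0/δ_{BB} = 315127/876 = 359.7 kip.

R_B = 359.7 kip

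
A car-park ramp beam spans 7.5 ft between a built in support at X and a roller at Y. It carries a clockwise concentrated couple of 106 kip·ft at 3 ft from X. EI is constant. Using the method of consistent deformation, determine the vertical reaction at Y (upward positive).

R_Y = 13.57 kip

Choose R_Y as the redundant. The primary structure is the cantilever fixed at X.
Downward deflection at the released point Y due to the loads:
  clockwise couple 106 at a = 3: M₀a(2L − a)/(2EI) = 1908/EI
Tip deflection under a unit load at Y: L³/(3EI) = 140.6/EI.
Compatibility at Y: δ_0 − R_Y·δ_{YY} = 0, so R_Y = 1908/140.6 = 13.57 kip.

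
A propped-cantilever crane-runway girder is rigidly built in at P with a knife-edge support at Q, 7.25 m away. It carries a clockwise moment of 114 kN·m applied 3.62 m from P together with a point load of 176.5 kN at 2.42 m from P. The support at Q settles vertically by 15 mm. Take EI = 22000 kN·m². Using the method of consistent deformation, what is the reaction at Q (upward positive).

R_Q = 41.29 kN

Remove the prop at Q; the released (primary) structure is a cantilever built in at P.
Downward deflection at the released point Q due to the loads:
  clockwise couple 114 at a = 3.62: M₀a(2L − a)/(2EI) = 2245/EI
  point load 176.5 at a = 2.42: Pa²(3L − a)/(6EI) = 3330/EI
  δ_0 = 5575/EI
Tip deflection under a unit load at Q: L³/(3EI) = 127/EI.
With EI = 22000 kN·m²: δ_0 = 0.25341 m and δ_{QQ} = 0.005774 m/kN.
Compatibility — the beam at Q must follow the support down by 0.015 m: δ_0 − R_Q·δ_{QQ} = 0.015, so R_Q = (0.25341 − 0.015)/0.005774 = 41.29 kN.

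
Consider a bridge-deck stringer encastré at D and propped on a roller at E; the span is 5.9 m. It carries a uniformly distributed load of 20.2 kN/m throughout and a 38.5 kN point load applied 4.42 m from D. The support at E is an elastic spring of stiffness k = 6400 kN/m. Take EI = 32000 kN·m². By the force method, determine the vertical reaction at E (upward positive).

Release the roller at E. Primary structure: cantilever fixed at D.
Deflection at E on the released cantilever, summing each load's contribution:
  UDL 20.2: wL⁴/(8EI) = 3060/EI
  point load 38.5 at a = 4.42: Pa²(3L − a)/(6EI) = 1665/EI
  δ_0 = 4724/EI
Flexibility coefficient — unit upward force at E: δ_{EE} = L³/(3EI) = 68.46/EI.
With EI = 32000 kN·m²: δ_0 = 0.14764 m and δ_{EE} = 0.002139 m/kN.
Compatibility — the spring shortens by R_E/k under the reaction it provides: δ_0 − R_E·δ_{EE} = R_E/k. With 1/k = 0.000156 m/kN, R_E = δ_0 / (δ_{EE} + 1/k) = 0.14764 / (0.002139 + 0.000156) = 64.31 kN.

R_E = 64.31 kN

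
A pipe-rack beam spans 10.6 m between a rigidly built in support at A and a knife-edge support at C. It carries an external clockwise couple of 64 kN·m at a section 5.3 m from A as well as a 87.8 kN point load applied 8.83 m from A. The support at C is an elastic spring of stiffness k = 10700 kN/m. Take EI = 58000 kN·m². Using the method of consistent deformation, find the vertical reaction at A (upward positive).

Choose R_C as the redundant. The primary structure is the cantilever fixed at A.
Deflection at C on the released cantilever, summing each load's contribution:
  clockwise couple 64 at a = 5.3: M₀a(2L − a)/(2EI) = 2697/EI
  point load 87.8 at a = 8.83: Pa²(3L − a)/(6EI) = 26208/EI
  δ_0 = 28904/EI
Flexibility coefficient — unit upward force at C: δ_{CC} = L³/(3EI) = 397/EI.
With EI = 58000 kN·m²: δ_0 = 0.49835 m and δ_{CC} = 0.006845 m/kN.
Compatibility — the spring shortens by R_C/k under the reaction it provides: δ_0 − R_C·δ_{CC} = R_C/k. With 1/k = 0.000093 m/kN, R_C = δ_0 / (δ_{CC} + 1/k) = 0.49835 / (0.006845 + 0.000093) = 71.82 kN.
Vertical equilibrium: R_A = ΣP − R_C = 87.8 − 71.82 = 15.98 kN.

R_A = 15.98 kN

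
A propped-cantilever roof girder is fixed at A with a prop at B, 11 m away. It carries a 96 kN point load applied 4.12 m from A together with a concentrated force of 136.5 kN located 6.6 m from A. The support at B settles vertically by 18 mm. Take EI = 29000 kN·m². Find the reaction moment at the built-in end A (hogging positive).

Release the roller at B. Primary structure: cantilever fixed at A.
Free-end deflection of the primary structure under the applied loading (downward +):
  point load 96 at a = 4.12: Pa²(3L − a)/(6EI) = 7844/EI
  point load 136.5 at a = 6.6: Pa²(3L − a)/(6EI) = 26162/EI
  δ_0 = 34006/EI
Tip deflection under a unit load at B: L³/(3EI) = 443.7/EI.
With EI = 29000 kN·m²: δ_0 = 1.1726 m and δ_{BB} = 0.015299 m/kN.
Compatibility — the beam at B must follow the support down by 0.018 m: δ_0 − R_B·δ_{BB} = 0.018, so R_B = (1.1726 − 0.018)/0.015299 = 75.47 kN.
Moment equilibrium about A: M_A = Σ(load moments about A) − R_B·L = 1296 − 75.47×11 = 466.2 kN·m.

M_A = 466.2 kN·m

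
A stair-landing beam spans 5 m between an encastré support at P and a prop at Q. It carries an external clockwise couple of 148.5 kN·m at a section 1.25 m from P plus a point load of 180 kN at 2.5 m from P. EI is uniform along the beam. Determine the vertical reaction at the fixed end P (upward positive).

Take the reaction at Q as the redundant and release it; the primary structure is a cantilever fixed at P.
Free-end deflection of the primary structure under the applied loading (downward +):
  clockwise couple 148.5 at a = 1.25: M₀a(2L − a)/(2EI) = 812.1/EI
  point load 180 at a = 2.5: Pa²(3L − a)/(6EI) = 2344/EI
  δ_0 = 3156/EI
Tip deflection under a unit load at Q: L³/(3EI) = 41.67/EI.
The prop prevents deflection at Q: R_Q = δ_0/δ_{QQ} = 3156/41.67 = 75.74 kN.
Vertical equilibrium: R_P = ΣP − R_Q = 180 − 75.74 = 104.3 kN.

R_P = 104.3 kN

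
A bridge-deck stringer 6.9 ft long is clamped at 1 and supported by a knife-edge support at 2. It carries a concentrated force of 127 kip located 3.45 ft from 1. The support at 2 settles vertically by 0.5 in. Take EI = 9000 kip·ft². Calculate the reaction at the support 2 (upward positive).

Choose R_2 as the redundant. The primary structure is the cantilever fixed at 1.
Free-end deflection of the primary structure under the applied loading (downward +):
  point load 127 at a = 3.45: Pa²(3L − a)/(6EI) = 4346/EI
Tip deflection under a unit load at 2: L³/(3EI) = 109.5/EI.
With EI = 9000 kip·ft²: δ_0 = 0.48288 ft and δ_{22} = 0.012167 ft/kip.
Compatibility — the beam at 2 must follow the support down by 0.04167 ft: δ_0 − R_2·δ_{22} = 0.04167, so R_2 = (0.48288 − 0.04167)/0.012167 = 36.26 kip.

R_2 = 36.26 kip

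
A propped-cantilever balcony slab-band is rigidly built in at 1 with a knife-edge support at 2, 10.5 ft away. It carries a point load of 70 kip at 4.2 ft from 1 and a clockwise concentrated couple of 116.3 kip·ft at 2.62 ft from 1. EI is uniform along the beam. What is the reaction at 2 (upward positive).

R_2 = 21.82 kip

Choose R_2 as the redundant. The primary structure is the cantilever fixed at 1.
Deflection at 2 on the released cantilever, summing each load's contribution:
  point load 70 at a = 4.2: Pa²(3L − a)/(6EI) = 5618/EI
  clockwise couple 116.3 at a = 2.62: M₀a(2L − a)/(2EI) = 2800/EI
  δ_0 = 8419/EI
Flexibility coefficient — unit upward force at 2: δ_{22} = L³/(3EI) = 385.9/EI.
The prop prevents deflection at 2: R_2 = δ_0/δ_{22} = 8419/385.9 = 21.82 kip.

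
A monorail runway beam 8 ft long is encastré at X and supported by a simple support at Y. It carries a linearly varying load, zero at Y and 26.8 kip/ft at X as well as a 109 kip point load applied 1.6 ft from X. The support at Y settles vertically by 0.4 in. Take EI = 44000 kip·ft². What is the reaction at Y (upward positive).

R_Y = 18.95 kip

Release the roller at Y. Primary structure: cantilever fixed at X.
Primary-structure tip deflection at Y by superposition:
  triangular load, peak 26.8 at the fixed end: w₀L⁴/(30EI) = 3659/EI
  point load 109 at a = 1.6: Pa²(3L − a)/(6EI) = 1042/EI
  δ_0 = 4701/EI
Flexibility coefficient — unit upward force at Y: δ_{YY} = L³/(3EI) = 170.7/EI.
With EI = 44000 kip·ft²: δ_0 = 0.10684 ft and δ_{YY} = 0.003879 ft/kip.
Compatibility — the beam at Y must follow the support down by 0.03333 ft: δ_0 − R_Y·δ_{YY} = 0.03333, so R_Y = (0.10684 − 0.03333)/0.003879 = 18.95 kip.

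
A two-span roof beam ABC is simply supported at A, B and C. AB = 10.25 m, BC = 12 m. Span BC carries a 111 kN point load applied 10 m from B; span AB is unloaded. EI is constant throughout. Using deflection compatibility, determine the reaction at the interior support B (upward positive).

Insert a hinge at B; M_B is the redundant, and each span becomes simply supported.
Discontinuity in slope at B on the released structure — sum the simple-span end rotations:
  span BC: point load 111 at a = 10: Pab(L + b)/(6LEI) = 431.7/EI
  relative rotation θ_0 = (0 + 431.7)/EI = 431.7/EI
A unit hogging moment at B produces rotation L₁/(3EI) + L₂/(3EI) = 7.417/EI.
Compatibility: M_B·(L₁+L₂)/(3EI) = θ_0, giving M_B = 58.2 kN·m (hogging).
Span AB, ΣM about A with M_B applied at B: R_B^{AB}·10.25 = 0 + 58.2, so R_B^{AB} = 5.678 kN and R_A = 0 − 5.678 = -5.678 kN.
Span BC, ΣM about C: R_B^{BC}·12 = 222 + 58.2, so R_B^{BC} = 23.35 kN and R_C = 111 − 23.35 = 87.65 kN.
R_B = 5.678 + 23.35 = 29.03 kN.

R_B = 29.03 kN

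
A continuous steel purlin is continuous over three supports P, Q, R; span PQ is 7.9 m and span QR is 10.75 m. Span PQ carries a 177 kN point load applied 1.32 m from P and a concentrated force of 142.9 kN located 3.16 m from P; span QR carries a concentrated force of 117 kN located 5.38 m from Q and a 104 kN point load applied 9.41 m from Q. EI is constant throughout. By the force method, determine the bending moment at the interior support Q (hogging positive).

M_Q = 303.9 kN·m

Release continuity at Q by inserting a hinge; the redundant is the internal moment M_Q. The primary structure is two simply-supported spans PQ and QR.
Discontinuity in slope at Q on the released structure — sum the simple-span end rotations:
  span PQ: point load 177 at a = 1.32: Pab(L + a)/(6LEI) = 299/EI
  span PQ: point load 142.9 at a = 3.16: Pab(L + a)/(6LEI) = 499.4/EI
  span QR: point load 117 at a = 5.38: Pab(L + b)/(6LEI) = 844.8/EI
  span QR: point load 104 at a = 9.41: Pab(L + b)/(6LEI) = 245.8/EI
  relative rotation θ_0 = (798.5 + 1091)/EI = 1889/EI
A unit hogging moment at Q produces rotation L₁/(3EI) + L₂/(3EI) = 6.217/EI.
Slope continuity at Q: θ_0 = M_Q·6.217/EI, so M_Q = 1889/6.217 = 303.9 kN·m (hogging).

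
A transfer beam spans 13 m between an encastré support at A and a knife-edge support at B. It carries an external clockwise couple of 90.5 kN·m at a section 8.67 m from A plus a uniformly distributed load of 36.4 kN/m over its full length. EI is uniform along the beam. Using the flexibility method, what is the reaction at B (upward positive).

Release the roller at B. Primary structure: cantilever fixed at A.
Downward deflection at the released point B due to the loads:
  clockwise couple 90.5 at a = 8.67: M₀a(2L − a)/(2EI) = 6799/EI
  UDL 36.4: wL⁴/(8EI) = 129953/EI
  δ_0 = 136751/EI
Flexibility coefficient — unit upward force at B: δ_{BB} = L³/(3EI) = 732.3/EI.
Compatibility at B: δ_0 − R_B·δ_{BB} = 0, so R_B = 136751/732.3 = 186.7 kN.

R_B = 186.7 kN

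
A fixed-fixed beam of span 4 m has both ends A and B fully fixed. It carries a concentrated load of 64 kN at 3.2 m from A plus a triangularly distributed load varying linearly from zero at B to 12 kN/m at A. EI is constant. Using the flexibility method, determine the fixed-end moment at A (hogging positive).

Take the two fixed-end moments M_A, M_B as redundants; the released structure is the simple span AB.
On the primary (simply-supported) span, the end slopes from the loading are:
  at A: point load 64 at a = 3.2: Pab(L + b)/(6LEI) = 32.77/EI
  at B: point load 64 at a = 3.2: Pab(L + a)/(6LEI) = 49.15/EI
  at A: triangular load, peak 12: w₀L³/(45EI) = 17.07/EI
  at B: triangular load, peak 12: 7w₀L³/(360EI) = 14.93/EI
  θ_A0 = 49.83/EI,  θ_B0 = 64.09/EI
Flexibility coefficients: a unit moment at one end gives L/(3EI) there and L/(6EI) at the far end, so f₁₁ = f₂₂ = 1.333/EI and f₁₂ = f₂₁ = 0.6667/EI.
Compatibility — zero rotation at each built-in end:
  1.333 M_A + 0.6667 M_B = 49.83
  0.6667 M_A + 1.333 M_B = 64.09
Solving the pair gives M_A = 17.79 kN·m and M_B = 39.17 kN·m (hogging).

M_A = 17.79 kN·m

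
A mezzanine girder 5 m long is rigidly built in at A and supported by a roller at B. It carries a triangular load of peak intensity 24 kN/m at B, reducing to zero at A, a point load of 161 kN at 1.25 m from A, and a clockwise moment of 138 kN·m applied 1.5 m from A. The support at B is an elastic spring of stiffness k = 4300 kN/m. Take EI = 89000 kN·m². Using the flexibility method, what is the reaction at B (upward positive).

R_B = 45.4 kN

Release the roller at B. Primary structure: cantilever fixed at A.
Downward deflection at the released point B due to the loads:
  triangular load, peak 24 at the free end: 11w₀L⁴/(120EI) = 1375/EI
  point load 161 at a = 1.25: Pa²(3L − a)/(6EI) = 576.5/EI
  clockwise couple 138 at a = 1.5: M₀a(2L − a)/(2EI) = 879.8/EI
  δ_0 = 2831/EI
Flexibility coefficient — unit upward force at B: δ_{BB} = L³/(3EI) = 41.67/EI.
With EI = 89000 kN·m²: δ_0 = 0.031812 m and δ_{BB} = 0.000468 m/kN.
Compatibility — the spring shortens by R_B/k under the reaction it provides: δ_0 − R_B·δ_{BB} = R_B/k. With 1/k = 0.000233 m/kN, R_B = δ_0 / (δ_{BB} + 1/k) = 0.031812 / (0.000468 + 0.000233) = 45.4 kN.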